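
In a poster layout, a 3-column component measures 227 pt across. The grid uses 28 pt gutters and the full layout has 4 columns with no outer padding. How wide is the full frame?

312 pt

3c + 2·28 = 227 → 3c = 171 → c = 57 pt.
Frame = 4·57 + 3·28 = 228 + 84 = 312 pt.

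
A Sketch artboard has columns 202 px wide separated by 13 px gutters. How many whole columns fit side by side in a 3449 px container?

k columns need k·202 + (k−1)·13 = k·215 − 13.
k·215 − 13 ≤ 3449 → k ≤ 3462 / 215 ≈ 16.10, so k = 16.

16 columns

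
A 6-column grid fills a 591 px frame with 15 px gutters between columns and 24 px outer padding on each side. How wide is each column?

78 px

Inside the margins: 591 − 48 = 543 px.
6 columns + 5 gutters: 6c + 5·15 = 543.
6c = 543 − 75 = 468, so c = 78 px.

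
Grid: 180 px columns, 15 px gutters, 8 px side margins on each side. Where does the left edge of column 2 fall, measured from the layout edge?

203 px

Each column+gutter stride is 195 px; 1 of them past the 8 px margin is 8 + 195 = 203 px.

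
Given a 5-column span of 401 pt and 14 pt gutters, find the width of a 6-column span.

5 columns + 4 gutters: 5c + 4·14 = 401.
5c = 401 − 56 = 345, so c = 69 pt.
6-column span = 6·69 + 5·14 = 484 pt.

484 pt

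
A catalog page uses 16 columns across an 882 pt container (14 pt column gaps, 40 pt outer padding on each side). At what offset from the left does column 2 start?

91 pt

Subtract both margins: 882 − 2·40 = 802 pt.
16 columns + 15 column gaps: 16c + 15·14 = 802.
16c = 802 − 210 = 592, so c = 37 pt.
Before column 2: the margin + 1 column + 1 column gap.
Offset = 40 + 1·(37 + 14) = 40 + 51 = 91 pt.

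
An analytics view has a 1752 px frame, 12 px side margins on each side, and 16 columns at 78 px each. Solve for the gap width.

32 px

Take off 24 px of margins, leaving 1728 px.
16 columns take 16·78 = 1248 px; remaining 480 splits into 15 gaps.
g = 480 / 15 = 32 px.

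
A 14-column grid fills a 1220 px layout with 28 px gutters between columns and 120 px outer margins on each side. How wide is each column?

44 px

Content width = 1220 − 2·120 = 980 px.
14 columns + 13 gutters: 14c + 13·28 = 980.
14c = 980 − 364 = 616, so c = 44 px.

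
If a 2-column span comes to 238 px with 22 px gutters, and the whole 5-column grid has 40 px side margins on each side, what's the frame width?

708 px

238 − 1·22 = 216; ÷2 gives c = 108 px.
Adding margins, columns and gutters: 80 + 540 + 88 = 708 px.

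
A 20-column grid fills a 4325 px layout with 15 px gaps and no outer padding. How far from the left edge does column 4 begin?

20 columns + 19 gaps: 20c + 19·15 = 4325.
20c = 4325 − 285 = 4040, so c = 202 px.
No margin, so column 4 starts at 3·(column + gutter) = 3·217 = 651 px.

651 px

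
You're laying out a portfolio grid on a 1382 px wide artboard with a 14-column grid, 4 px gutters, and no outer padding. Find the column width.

95 px

14c + 13·4 = 1382 → 14c = 1330 → c = 95 px.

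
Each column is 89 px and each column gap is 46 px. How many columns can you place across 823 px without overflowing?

6 columns: 6·89 + 5·46 = 764 px ≤ 823.
7 columns: 899 px > 823. So 6.

6 columns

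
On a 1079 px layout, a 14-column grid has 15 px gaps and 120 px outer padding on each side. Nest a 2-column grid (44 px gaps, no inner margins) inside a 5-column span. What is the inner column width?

123 px

Subtract both margins: 1079 − 2·120 = 839 px.
14c + 13·15 = 839 → 14c = 644 → c = 46 px.
Span of 5: 5·46 + 4·15 = 230 + 60 = 290 px.
2d + 1·44 = 290 → 2d = 246 → d = 123 px.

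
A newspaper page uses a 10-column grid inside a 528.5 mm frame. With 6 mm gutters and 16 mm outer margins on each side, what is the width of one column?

44.25 mm

Content width = 528.5 − 2·16 = 496.5 mm.
Subtracting 9 gutters of 6 leaves 442.5 for 10 columns, so c = 44.25 mm.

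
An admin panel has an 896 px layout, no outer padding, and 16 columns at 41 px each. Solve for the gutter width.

16 px

16 columns take 16·41 = 656 px; remaining 240 splits into 15 gutters.
g = 240 / 15 = 16 px.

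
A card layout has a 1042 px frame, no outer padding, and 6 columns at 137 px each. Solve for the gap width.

6·137 + 5g = 1042 → 5g = 220 → g = 44 px.

44 px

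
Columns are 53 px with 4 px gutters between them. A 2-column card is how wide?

110 px

Span of 2: 2·53 + 1·4 = 106 + 4 = 110 px.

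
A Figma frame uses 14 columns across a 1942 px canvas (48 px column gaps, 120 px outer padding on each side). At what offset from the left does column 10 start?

Subtract both margins: 1942 − 2·120 = 1702 px.
1702 − 13·48 = 1078; ÷14 gives c = 77 px.
Each column+gutter stride is 125 px; 9 of them past the 120 px margin is 120 + 1125 = 1245 px.

1245 px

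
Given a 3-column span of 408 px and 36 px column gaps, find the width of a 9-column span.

408 − 2·36 = 336; ÷3 gives c = 112 px.
9 columns plus 8 column gaps: 1008 + 288 = 1296 px.

1296 px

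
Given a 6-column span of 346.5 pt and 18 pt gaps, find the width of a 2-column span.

103.5 pt

Subtracting 5 gaps of 18 leaves 256.5 for 6 columns, so c = 42.75 pt.
2 columns plus 1 gap: 85.5 + 18 = 103.5 pt.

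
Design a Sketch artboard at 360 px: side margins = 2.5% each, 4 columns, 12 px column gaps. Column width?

Margins: 2.5% × 360 = 9 px each, so content = 360 − 18 = 342 px.
Subtracting 3 column gaps of 12 leaves 306 for 4 columns, so c = 76.5 px.

76.5 px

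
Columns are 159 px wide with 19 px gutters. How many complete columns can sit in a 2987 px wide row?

16 columns

k columns need k·159 + (k−1)·19 = k·178 − 19.
k·178 − 19 ≤ 2987 → k ≤ 3006 / 178 ≈ 16.89, so k = 16.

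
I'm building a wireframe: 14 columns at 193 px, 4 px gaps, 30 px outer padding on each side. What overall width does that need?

Total width: 2·30 + 14·193 + 13·4 = 2814 px.

2814 px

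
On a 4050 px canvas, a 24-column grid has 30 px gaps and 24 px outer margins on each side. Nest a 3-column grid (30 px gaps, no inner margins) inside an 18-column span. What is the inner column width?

Outer content = 4050 − 2·24 = 4002 px.
4002 − 23·30 = 3312; ÷24 gives c = 138 px.
Span of 18: 18·138 + 17·30 = 2484 + 510 = 2994 px.
3d + 2·30 = 2994 → 3d = 2934 → d = 978 px.

978 px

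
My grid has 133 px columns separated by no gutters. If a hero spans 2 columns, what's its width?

2-column span = 2·133 = 266 px.

266 px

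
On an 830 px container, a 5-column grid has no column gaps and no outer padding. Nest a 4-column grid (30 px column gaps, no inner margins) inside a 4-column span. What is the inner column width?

143.5 px

With no column gaps, each column is 830/5 = 166 px.
4-column span = 4·166 = 664 px.
4 columns + 3 column gaps: 4d + 3·30 = 664.
4d = 664 − 90 = 574, so d = 143.5 px.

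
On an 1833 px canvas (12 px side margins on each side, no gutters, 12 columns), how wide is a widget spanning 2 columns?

301.5 px

Content width = 1833 − 2·12 = 1809 px.
12c = 1809 → c = 150.75 px.
With no gutters, 2 columns span 2·150.75 = 301.5 px.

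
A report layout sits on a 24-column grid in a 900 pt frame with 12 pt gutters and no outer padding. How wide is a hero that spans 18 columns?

672 pt

24c + 23·12 = 900 → 24c = 624 → c = 26 pt.
18 columns plus 17 gutters: 468 + 204 = 672 pt.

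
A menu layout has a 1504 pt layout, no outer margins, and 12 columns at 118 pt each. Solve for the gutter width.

8 pt

12·118 + 11g = 1504 → 11g = 88 → g = 8 pt.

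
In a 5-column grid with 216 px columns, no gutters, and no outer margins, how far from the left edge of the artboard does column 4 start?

648 px

No margin, so column 4 starts at 3·(column + gutter) = 3·216 = 648 px.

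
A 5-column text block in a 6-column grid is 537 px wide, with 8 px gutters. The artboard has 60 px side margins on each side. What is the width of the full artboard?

766 px

5c + 4·8 = 537 → 5c = 505 → c = 101 px.
Adding margins, columns and gutters: 120 + 606 + 40 = 766 px.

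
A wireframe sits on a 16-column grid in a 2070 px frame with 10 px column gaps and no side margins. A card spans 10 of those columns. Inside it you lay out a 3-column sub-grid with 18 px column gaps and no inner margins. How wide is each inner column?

418 px

Subtracting 15 column gaps of 10 leaves 1920 for 16 columns, so c = 120 px.
10 columns plus 9 column gaps: 1200 + 90 = 1290 px.
Subtracting 2 column gaps of 18 leaves 1254 for 3 columns, so d = 418 px.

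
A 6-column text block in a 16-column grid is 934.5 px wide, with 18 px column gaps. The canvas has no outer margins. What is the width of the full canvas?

2522 px

Subtracting 5 column gaps of 18 leaves 844.5 for 6 columns, so c = 140.75 px.
Summing: 2252 + 270 = 2522 px.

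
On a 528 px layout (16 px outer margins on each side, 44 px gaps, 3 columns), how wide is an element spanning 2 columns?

Inside the margins: 528 − 32 = 496 px.
3c + 2·44 = 496 → 3c = 408 → c = 136 px.
2-column span = 2·136 + 1·44 = 316 px.

316 px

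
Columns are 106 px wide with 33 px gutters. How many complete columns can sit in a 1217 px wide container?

8 columns: 8·106 + 7·33 = 1079 px ≤ 1217.
9 columns: 1218 px > 1217. So 8.

8 columns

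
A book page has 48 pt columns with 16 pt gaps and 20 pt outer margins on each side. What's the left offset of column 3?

Column 3 starts at margin + 2·(column + gutter) = 20 + 2·64 = 148 pt.

148 pt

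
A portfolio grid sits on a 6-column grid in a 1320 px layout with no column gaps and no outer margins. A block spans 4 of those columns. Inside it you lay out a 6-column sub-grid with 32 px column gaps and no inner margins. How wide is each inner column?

6c = 1320 → c = 220 px.
With no column gaps, 4 columns span 4·220 = 880 px.
6 columns + 5 column gaps: 6d + 5·32 = 880.
6d = 880 − 160 = 720, so d = 120 px.

120 px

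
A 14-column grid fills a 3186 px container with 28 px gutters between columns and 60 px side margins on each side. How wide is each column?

Subtract both margins: 3186 − 2·60 = 3066 px.
Subtracting 13 gutters of 28 leaves 2702 for 14 columns, so c = 193 px.

193 px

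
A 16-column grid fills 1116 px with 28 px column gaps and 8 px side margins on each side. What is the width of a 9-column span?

606.5 px

Content width = 1116 − 2·8 = 1100 px.
16 columns + 15 column gaps: 16c + 15·28 = 1100.
16c = 1100 − 420 = 680, so c = 42.5 px.
9 columns plus 8 column gaps: 382.5 + 224 = 606.5 px.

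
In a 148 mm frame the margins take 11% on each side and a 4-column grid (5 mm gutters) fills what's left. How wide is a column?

25.11 mm

148 × (1 − 2·11%) = 148 × 78% = 115.44 mm for the columns.
4c + 3·5 = 115.44 → 4c = 100.44 → c = 25.11 mm.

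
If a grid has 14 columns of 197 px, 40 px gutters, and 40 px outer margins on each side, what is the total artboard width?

Total width: 2·40 + 14·197 + 13·40 = 3358 px.

3358 px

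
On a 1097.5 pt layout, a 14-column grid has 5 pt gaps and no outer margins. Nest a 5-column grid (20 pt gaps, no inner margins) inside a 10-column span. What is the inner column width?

140.5 pt

14c + 13·5 = 1097.5 → 14c = 1032.5 → c = 73.75 pt.
Span of 10: 10·73.75 + 9·5 = 737.5 + 45 = 782.5 pt.
782.5 − 4·20 = 702.5; ÷5 gives d = 140.5 pt.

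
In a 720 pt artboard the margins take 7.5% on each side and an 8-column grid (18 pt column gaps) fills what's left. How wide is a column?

720 × (1 − 2·7.5%) = 720 × 85% = 612 pt for the columns.
8 columns + 7 column gaps: 8c + 7·18 = 612.
8c = 612 − 126 = 486, so c = 60.75 pt.

60.75 pt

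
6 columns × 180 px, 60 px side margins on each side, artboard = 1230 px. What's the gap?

Take off 120 px of margins, leaving 1110 px.
Columns use 1080 px, leaving 30 px across 5 gaps = 6 px each.

6 px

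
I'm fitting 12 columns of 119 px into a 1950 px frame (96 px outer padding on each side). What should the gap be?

Subtract both margins: 1950 − 2·96 = 1758 px.
12·119 + 11g = 1758 → 11g = 330 → g = 30 px.

30 px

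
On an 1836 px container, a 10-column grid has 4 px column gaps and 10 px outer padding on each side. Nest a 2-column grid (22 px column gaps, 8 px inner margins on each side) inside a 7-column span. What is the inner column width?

Inside the margins: 1836 − 20 = 1816 px.
Subtracting 9 column gaps of 4 leaves 1780 for 10 columns, so c = 178 px.
7 columns plus 6 column gaps: 1246 + 24 = 1270 px.
Inner content = 1270 − 2·8 = 1254 px.
2d + 1·22 = 1254 → 2d = 1232 → d = 616 px.

616 px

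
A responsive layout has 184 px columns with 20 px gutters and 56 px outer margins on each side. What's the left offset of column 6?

1076 px

Each column+gutter stride is 204 px; 5 of them past the 56 px margin is 56 + 1020 = 1076 px.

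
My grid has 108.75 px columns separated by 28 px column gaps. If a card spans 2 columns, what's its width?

2 columns plus 1 column gap: 217.5 + 28 = 245.5 px.

245.5 px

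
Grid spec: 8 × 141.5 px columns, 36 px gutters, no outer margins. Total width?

1384 px

Summing: 1132 + 252 = 1384 px.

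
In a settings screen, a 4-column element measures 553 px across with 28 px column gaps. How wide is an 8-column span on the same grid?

4c + 3·28 = 553 → 4c = 469 → c = 117.25 px.
8 columns plus 7 column gaps: 938 + 196 = 1134 px.

1134 px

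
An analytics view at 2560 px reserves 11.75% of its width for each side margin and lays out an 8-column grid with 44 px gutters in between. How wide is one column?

206.3 px

Each margin = 11.75% of 2560 = 300.8 px; content = 2560 − 2·300.8 = 1958.4 px.
1958.4 − 7·44 = 1650.4; ÷8 gives c = 206.3 px.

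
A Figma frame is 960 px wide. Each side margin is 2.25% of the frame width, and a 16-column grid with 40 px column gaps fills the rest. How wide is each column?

960 × (1 − 2·2.25%) = 960 × 95.5% = 916.8 px for the columns.
16 columns + 15 column gaps: 16c + 15·40 = 916.8.
16c = 916.8 − 600 = 316.8, so c = 19.8 px.

19.8 px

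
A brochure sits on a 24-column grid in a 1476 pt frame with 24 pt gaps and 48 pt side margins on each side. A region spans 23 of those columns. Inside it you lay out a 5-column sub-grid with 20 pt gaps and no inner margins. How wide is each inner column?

248.3 pt

Subtract both margins: 1476 − 2·48 = 1380 pt.
24c + 23·24 = 1380 → 24c = 828 → c = 34.5 pt.
23-column span = 23·34.5 + 22·24 = 1321.5 pt.
1321.5 − 4·20 = 1241.5; ÷5 gives d = 248.3 pt.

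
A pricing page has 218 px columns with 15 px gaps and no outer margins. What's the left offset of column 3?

466 px

Before column 3: 2 columns + 2 gaps.
Offset = 2·(218 + 15) = 2·233 = 466 px.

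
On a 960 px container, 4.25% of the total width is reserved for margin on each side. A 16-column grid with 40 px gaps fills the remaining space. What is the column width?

960 × (1 − 2·4.25%) = 960 × 91.5% = 878.4 px for the columns.
878.4 − 15·40 = 278.4; ÷16 gives c = 17.4 px.

17.4 px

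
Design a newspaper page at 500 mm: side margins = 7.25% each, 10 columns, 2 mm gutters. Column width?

40.95 mm

Each margin = 7.25% of 500 = 36.25 mm; content = 500 − 2·36.25 = 427.5 mm.
Subtracting 9 gutters of 2 leaves 409.5 for 10 columns, so c = 40.95 mm.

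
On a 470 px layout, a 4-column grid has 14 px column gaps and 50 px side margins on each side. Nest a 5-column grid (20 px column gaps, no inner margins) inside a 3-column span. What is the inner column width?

38.8 px

Take off 100 px of margins, leaving 370 px.
4 columns + 3 column gaps: 4c + 3·14 = 370.
4c = 370 − 42 = 328, so c = 82 px.
3 columns plus 2 column gaps: 246 + 28 = 274 px.
274 − 4·20 = 194; ÷5 gives d = 38.8 px.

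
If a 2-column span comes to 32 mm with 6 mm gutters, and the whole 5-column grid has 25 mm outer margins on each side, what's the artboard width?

139 mm

Subtracting 1 gutter of 6 leaves 26 for 2 columns, so c = 13 mm.
Total width: 2·25 + 5·13 + 4·6 = 139 mm.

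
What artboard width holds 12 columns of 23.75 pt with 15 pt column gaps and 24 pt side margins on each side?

Total width: 2·24 + 12·23.75 + 11·15 = 498 pt.

498 pt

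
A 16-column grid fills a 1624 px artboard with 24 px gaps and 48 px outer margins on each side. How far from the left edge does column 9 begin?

824 px

Content = 1624 − 2·48 = 1528 px.
16c + 15·24 = 1528 → 16c = 1168 → c = 73 px.
Each column+gutter stride is 97 px; 8 of them past the 48 px margin is 48 + 776 = 824 px.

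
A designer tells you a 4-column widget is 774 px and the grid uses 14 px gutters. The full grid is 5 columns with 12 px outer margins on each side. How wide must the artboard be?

995 px

Subtracting 3 gutters of 14 leaves 732 for 4 columns, so c = 183 px.
Artboard = 2·12 + 5·183 + 4·14 = 24 + 915 + 56 = 995 px.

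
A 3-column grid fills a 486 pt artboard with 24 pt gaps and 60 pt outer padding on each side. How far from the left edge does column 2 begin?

Subtract both margins: 486 − 2·60 = 366 pt.
3 columns + 2 gaps: 3c + 2·24 = 366.
3c = 366 − 48 = 318, so c = 106 pt.
Column 2 starts at margin + 1·(column + gutter) = 60 + 1·130 = 190 pt.

190 pt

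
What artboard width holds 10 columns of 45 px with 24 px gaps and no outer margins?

Summing: 450 + 216 = 666 px.

666 px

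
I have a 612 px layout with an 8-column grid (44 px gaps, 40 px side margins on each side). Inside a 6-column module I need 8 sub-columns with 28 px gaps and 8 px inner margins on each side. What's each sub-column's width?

Inside the margins: 612 − 80 = 532 px.
8 columns + 7 gaps: 8c + 7·44 = 532.
8c = 532 − 308 = 224, so c = 28 px.
Span of 6: 6·28 + 5·44 = 168 + 220 = 388 px.
Inner content = 388 − 2·8 = 372 px.
372 − 7·28 = 176; ÷8 gives d = 22 px.

22 px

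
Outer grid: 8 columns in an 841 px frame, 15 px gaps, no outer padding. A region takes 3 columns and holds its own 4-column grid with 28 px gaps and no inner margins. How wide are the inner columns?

55.5 px

8 columns + 7 gaps: 8c + 7·15 = 841.
8c = 841 − 105 = 736, so c = 92 px.
3 columns plus 2 gaps: 276 + 30 = 306 px.
4d + 3·28 = 306 → 4d = 222 → d = 55.5 px.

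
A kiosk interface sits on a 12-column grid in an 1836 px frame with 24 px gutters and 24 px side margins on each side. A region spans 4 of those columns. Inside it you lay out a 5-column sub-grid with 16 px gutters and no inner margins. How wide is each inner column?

Take off 48 px of margins, leaving 1788 px.
Subtracting 11 gutters of 24 leaves 1524 for 12 columns, so c = 127 px.
4 columns plus 3 gutters: 508 + 72 = 580 px.
580 − 4·16 = 516; ÷5 gives d = 103.2 px.

103.2 px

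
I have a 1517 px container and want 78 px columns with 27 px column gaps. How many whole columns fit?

14 columns

Each extra column adds 78 + 27 = 105 px.
(1517 + 27) / 105 = 14.70, so 14 columns fit.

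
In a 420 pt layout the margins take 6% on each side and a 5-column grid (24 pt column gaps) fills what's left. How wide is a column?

54.72 pt

420 × (1 − 2·6%) = 420 × 88% = 369.6 pt for the columns.
Subtracting 4 column gaps of 24 leaves 273.6 for 5 columns, so c = 54.72 pt.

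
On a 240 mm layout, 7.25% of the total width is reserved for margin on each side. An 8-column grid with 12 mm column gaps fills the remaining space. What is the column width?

Each margin = 7.25% of 240 = 17.4 mm; content = 240 − 2·17.4 = 205.2 mm.
8c + 7·12 = 205.2 → 8c = 121.2 → c = 15.15 mm.

15.15 mm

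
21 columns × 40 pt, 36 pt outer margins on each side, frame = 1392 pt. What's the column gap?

24 pt

Content width = 1392 − 2·36 = 1320 pt.
21·40 + 20g = 1320 → 20g = 480 → g = 24 pt.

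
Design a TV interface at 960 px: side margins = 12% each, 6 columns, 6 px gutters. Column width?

116.6 px

Margins: 12% × 960 = 115.2 px each, so content = 960 − 230.4 = 729.6 px.
Subtracting 5 gutters of 6 leaves 699.6 for 6 columns, so c = 116.6 px.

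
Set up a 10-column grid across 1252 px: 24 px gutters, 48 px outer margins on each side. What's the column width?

Content width = 1252 − 2·48 = 1156 px.
10 columns + 9 gutters: 10c + 9·24 = 1156.
10c = 1156 − 216 = 940, so c = 94 px.

94 px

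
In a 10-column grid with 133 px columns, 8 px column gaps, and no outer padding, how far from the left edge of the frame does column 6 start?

705 px

Before column 6: 5 columns + 5 column gaps.
Offset = 5·(133 + 8) = 5·141 = 705 px.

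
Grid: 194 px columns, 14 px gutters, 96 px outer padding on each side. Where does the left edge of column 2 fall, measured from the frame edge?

304 px

Each column+gutter stride is 208 px; 1 of them past the 96 px margin is 96 + 208 = 304 px.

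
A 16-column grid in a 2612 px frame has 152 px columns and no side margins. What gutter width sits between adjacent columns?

16·152 + 15g = 2612 → 15g = 180 → g = 12 px.

12 px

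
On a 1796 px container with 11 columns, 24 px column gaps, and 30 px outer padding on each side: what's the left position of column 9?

Inside the margins: 1796 − 60 = 1736 px.
Subtracting 10 column gaps of 24 leaves 1496 for 11 columns, so c = 136 px.
Column 9 starts at margin + 8·(column + gutter) = 30 + 8·160 = 1310 px.

1310 px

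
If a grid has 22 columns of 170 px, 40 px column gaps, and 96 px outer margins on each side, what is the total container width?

Container = 2·96 + 22·170 + 21·40 = 192 + 3740 + 840 = 4772 px.

4772 px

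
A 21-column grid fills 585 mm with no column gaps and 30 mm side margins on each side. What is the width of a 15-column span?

Subtract both margins: 585 − 2·30 = 525 mm.
525 / 21 = 25 mm per column.
15-column span = 15·25 = 375 mm.

375 mm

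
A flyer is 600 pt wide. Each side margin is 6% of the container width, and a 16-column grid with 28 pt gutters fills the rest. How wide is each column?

6.75 pt

600 × (1 − 2·6%) = 600 × 88% = 528 pt for the columns.
528 − 15·28 = 108; ÷16 gives c = 6.75 pt.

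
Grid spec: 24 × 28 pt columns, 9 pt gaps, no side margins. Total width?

Summing: 672 + 207 = 879 pt.

879 pt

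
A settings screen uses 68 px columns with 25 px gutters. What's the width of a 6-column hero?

Span of 6: 6·68 + 5·25 = 408 + 125 = 533 px.

533 px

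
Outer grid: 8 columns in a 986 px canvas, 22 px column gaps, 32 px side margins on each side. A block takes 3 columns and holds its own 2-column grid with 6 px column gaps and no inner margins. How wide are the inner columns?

163 px

Inside the margins: 986 − 64 = 922 px.
8 columns + 7 column gaps: 8c + 7·22 = 922.
8c = 922 − 154 = 768, so c = 96 px.
3-column span = 3·96 + 2·22 = 332 px.
2d + 1·6 = 332 → 2d = 326 → d = 163 px.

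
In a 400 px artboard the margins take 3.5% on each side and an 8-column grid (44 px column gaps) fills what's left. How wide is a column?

Each margin = 3.5% of 400 = 14 px; content = 400 − 2·14 = 372 px.
8 columns + 7 column gaps: 8c + 7·44 = 372.
8c = 372 − 308 = 64, so c = 8 px.

8 px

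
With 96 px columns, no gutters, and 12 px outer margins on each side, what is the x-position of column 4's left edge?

Column 4 starts at margin + 3·(column + gutter) = 12 + 3·96 = 300 px.

300 px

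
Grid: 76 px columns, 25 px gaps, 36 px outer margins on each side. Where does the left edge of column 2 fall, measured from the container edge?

137 px

Each column+gutter stride is 101 px; 1 of them past the 36 px margin is 36 + 101 = 137 px.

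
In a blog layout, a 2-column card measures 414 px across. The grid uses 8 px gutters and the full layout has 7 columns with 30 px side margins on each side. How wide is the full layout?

414 − 1·8 = 406; ÷2 gives c = 203 px.
Layout = 2·30 + 7·203 + 6·8 = 60 + 1421 + 48 = 1529 px.

1529 px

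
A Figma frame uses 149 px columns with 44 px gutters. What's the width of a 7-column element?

7-column span = 7·149 + 6·44 = 1307 px.

1307 px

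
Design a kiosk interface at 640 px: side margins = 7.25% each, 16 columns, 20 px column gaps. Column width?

15.45 px

640 × (1 − 2·7.25%) = 640 × 85.5% = 547.2 px for the columns.
547.2 − 15·20 = 247.2; ÷16 gives c = 15.45 px.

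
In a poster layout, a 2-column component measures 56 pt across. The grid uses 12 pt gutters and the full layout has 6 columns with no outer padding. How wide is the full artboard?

2c + 1·12 = 56 → 2c = 44 → c = 22 pt.
Artboard = 6·22 + 5·12 = 132 + 60 = 192 pt.

192 pt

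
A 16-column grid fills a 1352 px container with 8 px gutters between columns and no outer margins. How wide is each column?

77 px

Subtracting 15 gutters of 8 leaves 1232 for 16 columns, so c = 77 px.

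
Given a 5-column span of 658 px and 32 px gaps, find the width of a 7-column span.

5c + 4·32 = 658 → 5c = 530 → c = 106 px.
7 columns plus 6 gaps: 742 + 192 = 934 px.

934 px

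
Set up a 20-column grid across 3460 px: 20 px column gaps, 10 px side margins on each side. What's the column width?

153 px

Take off 20 px of margins, leaving 3440 px.
3440 − 19·20 = 3060; ÷20 gives c = 153 px.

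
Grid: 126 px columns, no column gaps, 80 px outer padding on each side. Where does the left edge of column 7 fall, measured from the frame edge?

836 px

Each column+gutter stride is 126 px; 6 of them past the 80 px margin is 80 + 756 = 836 px.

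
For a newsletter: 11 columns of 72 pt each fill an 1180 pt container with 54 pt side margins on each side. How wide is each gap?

28 pt

Subtract both margins: 1180 − 2·54 = 1072 pt.
Columns use 792 pt, leaving 280 pt across 10 gaps = 28 pt each.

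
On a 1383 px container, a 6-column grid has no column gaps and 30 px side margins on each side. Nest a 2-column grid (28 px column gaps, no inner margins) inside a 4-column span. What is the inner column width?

427 px

Inside the margins: 1383 − 60 = 1323 px.
1323 / 6 = 220.5 px per column.
With no column gaps, 4 columns span 4·220.5 = 882 px.
Subtracting 1 column gap of 28 leaves 854 for 2 columns, so d = 427 px.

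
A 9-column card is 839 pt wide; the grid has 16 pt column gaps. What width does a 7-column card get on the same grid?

Subtracting 8 column gaps of 16 leaves 711 for 9 columns, so c = 79 pt.
Span of 7: 7·79 + 6·16 = 553 + 96 = 649 pt.

649 pt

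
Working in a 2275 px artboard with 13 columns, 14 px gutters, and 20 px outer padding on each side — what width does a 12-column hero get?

Inside the margins: 2275 − 40 = 2235 px.
13 columns + 12 gutters: 13c + 12·14 = 2235.
13c = 2235 − 168 = 2067, so c = 159 px.
12-column span = 12·159 + 11·14 = 2062 px.

2062 px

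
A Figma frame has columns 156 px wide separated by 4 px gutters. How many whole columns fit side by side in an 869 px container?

5 columns

5 columns: 5·156 + 4·4 = 796 px ≤ 869.
6 columns: 956 px > 869. So 5.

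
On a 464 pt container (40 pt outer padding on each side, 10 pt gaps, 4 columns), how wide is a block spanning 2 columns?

Subtract both margins: 464 − 2·40 = 384 pt.
384 − 3·10 = 354; ÷4 gives c = 88.5 pt.
2 columns plus 1 gap: 177 + 10 = 187 pt.

187 pt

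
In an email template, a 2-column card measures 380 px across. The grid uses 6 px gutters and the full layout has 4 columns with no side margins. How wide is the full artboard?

766 px

2c + 1·6 = 380 → 2c = 374 → c = 187 px.
Total width: 4·187 + 3·6 = 766 px.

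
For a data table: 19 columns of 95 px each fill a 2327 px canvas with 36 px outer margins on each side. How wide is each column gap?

25 px

Content width = 2327 − 2·36 = 2255 px.
19·95 + 18g = 2255 → 18g = 450 → g = 25 px.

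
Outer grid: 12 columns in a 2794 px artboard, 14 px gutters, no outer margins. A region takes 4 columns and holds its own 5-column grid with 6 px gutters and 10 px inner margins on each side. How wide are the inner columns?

175.6 px

Subtracting 11 gutters of 14 leaves 2640 for 12 columns, so c = 220 px.
4-column span = 4·220 + 3·14 = 922 px.
Inner content = 922 − 2·10 = 902 px.
Subtracting 4 gutters of 6 leaves 878 for 5 columns, so d = 175.6 px.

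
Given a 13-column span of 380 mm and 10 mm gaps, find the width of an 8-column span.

230 mm

380 − 12·10 = 260; ÷13 gives c = 20 mm.
8 columns plus 7 gaps: 160 + 70 = 230 mm.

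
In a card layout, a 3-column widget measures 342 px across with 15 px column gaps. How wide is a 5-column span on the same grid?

3 columns + 2 column gaps: 3c + 2·15 = 342.
3c = 342 − 30 = 312, so c = 104 px.
5-column span = 5·104 + 4·15 = 580 px.

580 px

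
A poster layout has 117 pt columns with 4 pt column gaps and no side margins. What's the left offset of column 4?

363 pt

Each column+gutter stride is 121 pt; with no margin, 3 of them is 363 pt.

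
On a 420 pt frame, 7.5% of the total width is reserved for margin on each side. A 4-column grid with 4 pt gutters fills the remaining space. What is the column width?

420 × (1 − 2·7.5%) = 420 × 85% = 357 pt for the columns.
Subtracting 3 gutters of 4 leaves 345 for 4 columns, so c = 86.25 pt.

86.25 pt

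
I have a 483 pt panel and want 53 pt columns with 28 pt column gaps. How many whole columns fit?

k columns need k·53 + (k−1)·28 = k·81 − 28.
k·81 − 28 ≤ 483 → k ≤ 511 / 81 ≈ 6.31, so k = 6.

6 columns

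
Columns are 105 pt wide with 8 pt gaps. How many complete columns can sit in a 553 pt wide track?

4 columns

4 columns: 4·105 + 3·8 = 444 pt ≤ 553.
5 columns: 557 pt > 553. So 4.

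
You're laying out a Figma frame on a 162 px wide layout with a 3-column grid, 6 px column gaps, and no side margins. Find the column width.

50 px

Subtracting 2 column gaps of 6 leaves 150 for 3 columns, so c = 50 px.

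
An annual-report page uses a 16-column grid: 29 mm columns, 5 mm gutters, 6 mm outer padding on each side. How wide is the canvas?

Canvas = 2·6 + 16·29 + 15·5 = 12 + 464 + 75 = 551 mm.

551 mm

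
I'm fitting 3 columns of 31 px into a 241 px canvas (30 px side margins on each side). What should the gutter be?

Subtract both margins: 241 − 2·30 = 181 px.
Columns use 93 px, leaving 88 px across 2 gutters = 44 px each.

44 px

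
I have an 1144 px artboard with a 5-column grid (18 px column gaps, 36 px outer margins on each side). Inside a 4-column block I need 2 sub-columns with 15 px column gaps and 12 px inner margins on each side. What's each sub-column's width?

Subtract both margins: 1144 − 2·36 = 1072 px.
1072 − 4·18 = 1000; ÷5 gives c = 200 px.
4 columns plus 3 column gaps: 800 + 54 = 854 px.
Inner content = 854 − 2·12 = 830 px.
830 − 1·15 = 815; ÷2 gives d = 407.5 px.

407.5 px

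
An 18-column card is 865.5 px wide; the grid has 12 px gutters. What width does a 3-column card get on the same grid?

865.5 − 17·12 = 661.5; ÷18 gives c = 36.75 px.
Span of 3: 3·36.75 + 2·12 = 110.25 + 24 = 134.25 px.

134.25 px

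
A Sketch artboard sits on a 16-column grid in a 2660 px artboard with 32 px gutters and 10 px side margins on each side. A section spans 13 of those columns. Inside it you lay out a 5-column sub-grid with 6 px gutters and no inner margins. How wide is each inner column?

423 px

Outer content = 2660 − 2·10 = 2640 px.
16 columns + 15 gutters: 16c + 15·32 = 2640.
16c = 2640 − 480 = 2160, so c = 135 px.
13-column span = 13·135 + 12·32 = 2139 px.
2139 − 4·6 = 2115; ÷5 gives d = 423 px.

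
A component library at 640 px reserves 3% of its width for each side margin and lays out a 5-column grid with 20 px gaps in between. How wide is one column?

Each margin = 3% of 640 = 19.2 px; content = 640 − 2·19.2 = 601.6 px.
601.6 − 4·20 = 521.6; ÷5 gives c = 104.32 px.

104.32 px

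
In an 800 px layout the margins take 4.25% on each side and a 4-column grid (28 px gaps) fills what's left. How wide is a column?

162 px

Each margin = 4.25% of 800 = 34 px; content = 800 − 2·34 = 732 px.
732 − 3·28 = 648; ÷4 gives c = 162 px.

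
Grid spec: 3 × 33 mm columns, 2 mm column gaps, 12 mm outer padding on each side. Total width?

127 mm

Total width: 2·12 + 3·33 + 2·2 = 127 mm.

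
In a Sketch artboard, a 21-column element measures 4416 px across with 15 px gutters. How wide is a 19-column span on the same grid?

3994 px

4416 − 20·15 = 4116; ÷21 gives c = 196 px.
Span of 19: 19·196 + 18·15 = 3724 + 270 = 3994 px.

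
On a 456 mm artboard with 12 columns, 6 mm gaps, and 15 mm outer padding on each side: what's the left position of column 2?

Inside the margins: 456 − 30 = 426 mm.
12c + 11·6 = 426 → 12c = 360 → c = 30 mm.
Before column 2: the margin + 1 column + 1 gap.
Offset = 15 + 1·(30 + 6) = 15 + 36 = 51 mm.

51 mm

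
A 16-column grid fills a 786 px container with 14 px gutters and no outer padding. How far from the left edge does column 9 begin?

16 columns + 15 gutters: 16c + 15·14 = 786.
16c = 786 − 210 = 576, so c = 36 px.
Before column 9: 8 columns + 8 gutters.
Offset = 8·(36 + 14) = 8·50 = 400 px.

400 px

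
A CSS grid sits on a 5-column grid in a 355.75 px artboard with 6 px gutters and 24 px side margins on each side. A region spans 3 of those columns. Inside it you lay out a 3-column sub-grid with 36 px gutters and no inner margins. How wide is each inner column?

36.75 px

Outer content = 355.75 − 2·24 = 307.75 px.
Subtracting 4 gutters of 6 leaves 283.75 for 5 columns, so c = 56.75 px.
Span of 3: 3·56.75 + 2·6 = 170.25 + 12 = 182.25 px.
182.25 − 2·36 = 110.25; ÷3 gives d = 36.75 px.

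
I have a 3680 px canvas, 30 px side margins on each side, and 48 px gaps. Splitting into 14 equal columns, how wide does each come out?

Inside the margins: 3680 − 60 = 3620 px.
14c + 13·48 = 3620 → 14c = 2996 → c = 214 px.

214 px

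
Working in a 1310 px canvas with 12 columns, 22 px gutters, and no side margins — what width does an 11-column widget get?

1310 − 11·22 = 1068; ÷12 gives c = 89 px.
11 columns plus 10 gutters: 979 + 220 = 1199 px.

1199 px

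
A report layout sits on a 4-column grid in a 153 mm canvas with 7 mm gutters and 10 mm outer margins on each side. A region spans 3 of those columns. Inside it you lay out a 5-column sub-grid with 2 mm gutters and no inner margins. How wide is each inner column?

Subtract both margins: 153 − 2·10 = 133 mm.
4 columns + 3 gutters: 4c + 3·7 = 133.
4c = 133 − 21 = 112, so c = 28 mm.
3-column span = 3·28 + 2·7 = 98 mm.
5d + 4·2 = 98 → 5d = 90 → d = 18 mm.

18 mm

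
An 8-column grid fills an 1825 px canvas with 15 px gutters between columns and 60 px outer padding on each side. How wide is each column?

200 px

Inside the margins: 1825 − 120 = 1705 px.
Subtracting 7 gutters of 15 leaves 1600 for 8 columns, so c = 200 px.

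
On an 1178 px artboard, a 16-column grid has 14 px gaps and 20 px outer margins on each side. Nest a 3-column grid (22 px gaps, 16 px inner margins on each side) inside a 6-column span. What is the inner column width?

114 px

Inside the margins: 1178 − 40 = 1138 px.
16c + 15·14 = 1138 → 16c = 928 → c = 58 px.
Span of 6: 6·58 + 5·14 = 348 + 70 = 418 px.
Inner content = 418 − 2·16 = 386 px.
3d + 2·22 = 386 → 3d = 342 → d = 114 px.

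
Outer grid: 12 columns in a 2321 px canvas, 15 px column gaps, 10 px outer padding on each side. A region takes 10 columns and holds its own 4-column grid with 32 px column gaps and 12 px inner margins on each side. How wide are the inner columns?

448.75 px

Subtract both margins: 2321 − 2·10 = 2301 px.
12c + 11·15 = 2301 → 12c = 2136 → c = 178 px.
Span of 10: 10·178 + 9·15 = 1780 + 135 = 1915 px.
Inner content = 1915 − 2·12 = 1891 px.
Subtracting 3 column gaps of 32 leaves 1795 for 4 columns, so d = 448.75 px.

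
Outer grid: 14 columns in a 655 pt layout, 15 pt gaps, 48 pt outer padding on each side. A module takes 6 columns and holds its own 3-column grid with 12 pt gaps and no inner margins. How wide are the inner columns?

Take off 96 pt of margins, leaving 559 pt.
14c + 13·15 = 559 → 14c = 364 → c = 26 pt.
6 columns plus 5 gaps: 156 + 75 = 231 pt.
231 − 2·12 = 207; ÷3 gives d = 69 pt.

69 pt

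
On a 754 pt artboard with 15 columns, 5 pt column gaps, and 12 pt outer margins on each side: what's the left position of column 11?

Subtract both margins: 754 − 2·12 = 730 pt.
Subtracting 14 column gaps of 5 leaves 660 for 15 columns, so c = 44 pt.
Each column+gutter stride is 49 pt; 10 of them past the 12 pt margin is 12 + 490 = 502 pt.

502 pt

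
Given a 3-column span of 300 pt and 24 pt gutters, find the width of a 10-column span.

3c + 2·24 = 300 → 3c = 252 → c = 84 pt.
10 columns plus 9 gutters: 840 + 216 = 1056 pt.

1056 pt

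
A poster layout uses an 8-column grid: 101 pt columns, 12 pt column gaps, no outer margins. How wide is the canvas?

892 pt

Canvas = 8·101 + 7·12 = 808 + 84 = 892 pt.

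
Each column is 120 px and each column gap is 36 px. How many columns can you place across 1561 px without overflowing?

10 columns

k columns need k·120 + (k−1)·36 = k·156 − 36.
k·156 − 36 ≤ 1561 → k ≤ 1597 / 156 ≈ 10.24, so k = 10.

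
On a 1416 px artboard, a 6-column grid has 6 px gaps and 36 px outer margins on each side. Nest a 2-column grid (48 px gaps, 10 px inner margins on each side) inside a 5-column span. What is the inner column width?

Outer content = 1416 − 2·36 = 1344 px.
6 columns + 5 gaps: 6c + 5·6 = 1344.
6c = 1344 − 30 = 1314, so c = 219 px.
5-column span = 5·219 + 4·6 = 1119 px.
Inner content = 1119 − 2·10 = 1099 px.
Subtracting 1 gap of 48 leaves 1051 for 2 columns, so d = 525.5 px.

525.5 px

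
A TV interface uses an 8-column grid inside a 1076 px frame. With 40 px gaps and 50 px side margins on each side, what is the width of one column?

Take off 100 px of margins, leaving 976 px.
Subtracting 7 gaps of 40 leaves 696 for 8 columns, so c = 87 px.

87 px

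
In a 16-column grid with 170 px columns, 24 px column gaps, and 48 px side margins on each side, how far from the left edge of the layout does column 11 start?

Before column 11: the margin + 10 columns + 10 column gaps.
Offset = 48 + 10·(170 + 24) = 48 + 1940 = 1988 px.

1988 px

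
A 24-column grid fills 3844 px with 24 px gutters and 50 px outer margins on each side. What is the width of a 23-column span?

3587 px

Inside the margins: 3844 − 100 = 3744 px.
24c + 23·24 = 3744 → 24c = 3192 → c = 133 px.
Span of 23: 23·133 + 22·24 = 3059 + 528 = 3587 px.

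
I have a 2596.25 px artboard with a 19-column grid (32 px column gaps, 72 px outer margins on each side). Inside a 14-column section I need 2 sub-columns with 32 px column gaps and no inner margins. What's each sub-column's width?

Take off 144 px of margins, leaving 2452.25 px.
19 columns + 18 column gaps: 19c + 18·32 = 2452.25.
19c = 2452.25 − 576 = 1876.25, so c = 98.75 px.
14-column span = 14·98.75 + 13·32 = 1798.5 px.
2 columns + 1 column gap: 2d + 1·32 = 1798.5.
2d = 1798.5 − 32 = 1766.5, so d = 883.25 px.

883.25 px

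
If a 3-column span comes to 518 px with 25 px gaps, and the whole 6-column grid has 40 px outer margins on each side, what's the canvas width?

1141 px

3c + 2·25 = 518 → 3c = 468 → c = 156 px.
Canvas = 2·40 + 6·156 + 5·25 = 80 + 936 + 125 = 1141 px.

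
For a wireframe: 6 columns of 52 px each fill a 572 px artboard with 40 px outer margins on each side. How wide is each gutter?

36 px

Subtract both margins: 572 − 2·40 = 492 px.
6·52 + 5g = 492 → 5g = 180 → g = 36 px.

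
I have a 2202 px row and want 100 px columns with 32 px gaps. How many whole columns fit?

16 columns

Each extra column adds 100 + 32 = 132 px.
(2202 + 32) / 132 = 16.92, so 16 columns fit.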